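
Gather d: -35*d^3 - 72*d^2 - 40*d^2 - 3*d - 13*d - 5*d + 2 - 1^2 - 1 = -35*d^3 - 112*d^2 - 21*d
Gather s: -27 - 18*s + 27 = -18*s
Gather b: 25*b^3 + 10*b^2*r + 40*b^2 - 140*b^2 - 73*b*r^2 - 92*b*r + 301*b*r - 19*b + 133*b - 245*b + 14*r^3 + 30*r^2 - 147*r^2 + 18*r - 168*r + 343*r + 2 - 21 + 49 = 25*b^3 + b^2*(10*r - 100) + b*(-73*r^2 + 209*r - 131) + 14*r^3 - 117*r^2 + 193*r + 30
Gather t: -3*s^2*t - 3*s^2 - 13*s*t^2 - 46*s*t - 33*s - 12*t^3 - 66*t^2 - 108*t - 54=-3*s^2 - 33*s - 12*t^3 + t^2*(-13*s - 66) + t*(-3*s^2 - 46*s - 108) - 54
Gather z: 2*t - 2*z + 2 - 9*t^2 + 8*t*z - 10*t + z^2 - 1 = -9*t^2 - 8*t + z^2 + z*(8*t - 2) + 1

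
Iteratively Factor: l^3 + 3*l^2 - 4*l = (l + 4)*(l^2 - l) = (l - 1)*(l + 4)*(l)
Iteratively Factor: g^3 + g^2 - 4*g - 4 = (g + 1)*(g^2 - 4) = (g + 1)*(g + 2)*(g - 2)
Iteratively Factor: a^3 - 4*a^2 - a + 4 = (a + 1)*(a^2 - 5*a + 4) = (a - 4)*(a + 1)*(a - 1)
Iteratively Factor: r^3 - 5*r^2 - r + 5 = (r + 1)*(r^2 - 6*r + 5) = (r - 1)*(r + 1)*(r - 5)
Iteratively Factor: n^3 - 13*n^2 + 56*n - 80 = (n - 5)*(n^2 - 8*n + 16) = (n - 5)*(n - 4)*(n - 4)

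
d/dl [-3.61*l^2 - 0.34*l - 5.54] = -7.22*l - 0.34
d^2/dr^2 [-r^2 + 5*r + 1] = -2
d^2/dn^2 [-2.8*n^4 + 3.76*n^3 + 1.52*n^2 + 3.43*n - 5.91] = -33.6*n^2 + 22.56*n + 3.04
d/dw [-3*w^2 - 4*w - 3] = -6*w - 4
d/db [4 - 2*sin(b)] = -2*cos(b)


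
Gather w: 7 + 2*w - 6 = 2*w + 1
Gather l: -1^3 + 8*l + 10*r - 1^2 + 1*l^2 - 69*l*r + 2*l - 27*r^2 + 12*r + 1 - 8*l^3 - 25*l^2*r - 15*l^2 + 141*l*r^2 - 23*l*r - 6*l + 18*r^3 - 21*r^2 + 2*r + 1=-8*l^3 + l^2*(-25*r - 14) + l*(141*r^2 - 92*r + 4) + 18*r^3 - 48*r^2 + 24*r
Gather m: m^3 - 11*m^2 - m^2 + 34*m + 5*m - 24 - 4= m^3 - 12*m^2 + 39*m - 28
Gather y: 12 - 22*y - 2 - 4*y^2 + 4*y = -4*y^2 - 18*y + 10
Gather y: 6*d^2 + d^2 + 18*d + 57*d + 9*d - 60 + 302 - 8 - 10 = 7*d^2 + 84*d + 224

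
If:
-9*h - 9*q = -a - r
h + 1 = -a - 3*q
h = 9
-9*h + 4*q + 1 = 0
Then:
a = -70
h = 9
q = 20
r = 331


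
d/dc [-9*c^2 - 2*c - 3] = -18*c - 2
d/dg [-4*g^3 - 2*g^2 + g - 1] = -12*g^2 - 4*g + 1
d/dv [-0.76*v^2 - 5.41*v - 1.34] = -1.52*v - 5.41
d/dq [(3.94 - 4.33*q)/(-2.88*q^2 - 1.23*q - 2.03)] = (-12.4704*q^2 + 22.6944*q + 13.6361)/(8.2944*q^4 + 7.0848*q^3 + 13.2057*q^2 + 4.9938*q + 4.1209)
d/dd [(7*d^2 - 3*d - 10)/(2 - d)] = (-7*d^2 + 28*d - 16)/(d^2 - 4*d + 4)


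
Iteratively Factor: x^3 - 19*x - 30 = (x + 2)*(x^2 - 2*x - 15) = (x - 5)*(x + 2)*(x + 3)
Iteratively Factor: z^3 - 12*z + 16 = (z - 2)*(z^2 + 2*z - 8) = (z - 2)^2*(z + 4)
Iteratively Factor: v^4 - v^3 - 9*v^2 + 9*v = (v)*(v^3 - v^2 - 9*v + 9) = v*(v + 3)*(v^2 - 4*v + 3) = v*(v - 3)*(v + 3)*(v - 1)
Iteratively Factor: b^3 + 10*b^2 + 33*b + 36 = (b + 4)*(b^2 + 6*b + 9) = (b + 3)*(b + 4)*(b + 3)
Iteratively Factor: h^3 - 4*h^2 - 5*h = (h)*(h^2 - 4*h - 5) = h*(h + 1)*(h - 5)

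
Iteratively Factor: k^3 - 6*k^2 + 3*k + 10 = (k - 2)*(k^2 - 4*k - 5) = (k - 2)*(k + 1)*(k - 5)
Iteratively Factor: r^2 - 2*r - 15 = (r - 5)*(r + 3)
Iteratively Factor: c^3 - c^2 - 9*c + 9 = (c + 3)*(c^2 - 4*c + 3) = (c - 1)*(c + 3)*(c - 3)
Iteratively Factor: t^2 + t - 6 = (t - 2)*(t + 3)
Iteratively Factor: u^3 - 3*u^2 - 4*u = (u - 4)*(u^2 + u) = (u - 4)*(u + 1)*(u)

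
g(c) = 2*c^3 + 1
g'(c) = 6*c^2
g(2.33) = 26.30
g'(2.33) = 32.57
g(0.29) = 1.05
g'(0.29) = 0.50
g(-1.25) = -2.91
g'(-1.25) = 9.38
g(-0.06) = 1.00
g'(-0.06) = 0.02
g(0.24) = 1.03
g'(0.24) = 0.35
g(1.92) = 15.16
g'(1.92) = 22.12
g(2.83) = 46.33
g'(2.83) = 48.05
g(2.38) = 27.96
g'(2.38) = 33.99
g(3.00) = 55.00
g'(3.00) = 54.00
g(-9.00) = -1457.00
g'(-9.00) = 486.00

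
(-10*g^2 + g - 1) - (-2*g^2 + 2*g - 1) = -8*g^2 - g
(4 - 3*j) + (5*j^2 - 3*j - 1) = 5*j^2 - 6*j + 3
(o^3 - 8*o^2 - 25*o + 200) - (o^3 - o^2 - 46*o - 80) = -7*o^2 + 21*o + 280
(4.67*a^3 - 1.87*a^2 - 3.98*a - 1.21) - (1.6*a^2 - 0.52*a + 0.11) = 4.67*a^3 - 3.47*a^2 - 3.46*a - 1.32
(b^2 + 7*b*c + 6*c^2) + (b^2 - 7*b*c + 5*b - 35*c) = 2*b^2 + 5*b + 6*c^2 - 35*c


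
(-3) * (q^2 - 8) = 24 - 3*q^2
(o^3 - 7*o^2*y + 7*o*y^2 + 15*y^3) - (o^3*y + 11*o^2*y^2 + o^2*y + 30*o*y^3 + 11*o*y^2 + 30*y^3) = -o^3*y + o^3 - 11*o^2*y^2 - 8*o^2*y - 30*o*y^3 - 4*o*y^2 - 15*y^3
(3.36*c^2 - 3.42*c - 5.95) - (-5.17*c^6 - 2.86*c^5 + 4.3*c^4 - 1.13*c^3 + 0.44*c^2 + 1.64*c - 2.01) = 5.17*c^6 + 2.86*c^5 - 4.3*c^4 + 1.13*c^3 + 2.92*c^2 - 5.06*c - 3.94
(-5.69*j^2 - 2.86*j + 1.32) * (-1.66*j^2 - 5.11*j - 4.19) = 9.4454*j^4 + 33.8235*j^3 + 36.2645*j^2 + 5.2382*j - 5.5308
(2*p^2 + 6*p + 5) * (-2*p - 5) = -4*p^3 - 22*p^2 - 40*p - 25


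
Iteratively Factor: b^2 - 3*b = (b)*(b - 3)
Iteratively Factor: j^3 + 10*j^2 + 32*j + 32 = (j + 4)*(j^2 + 6*j + 8) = (j + 4)^2*(j + 2)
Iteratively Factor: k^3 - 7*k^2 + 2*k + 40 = (k - 4)*(k^2 - 3*k - 10) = (k - 5)*(k - 4)*(k + 2)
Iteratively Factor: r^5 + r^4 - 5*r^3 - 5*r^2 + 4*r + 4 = (r + 2)*(r^4 - r^3 - 3*r^2 + r + 2) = (r + 1)*(r + 2)*(r^3 - 2*r^2 - r + 2) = (r - 1)*(r + 1)*(r + 2)*(r^2 - r - 2) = (r - 2)*(r - 1)*(r + 1)*(r + 2)*(r + 1)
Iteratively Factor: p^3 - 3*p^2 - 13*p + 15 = (p + 3)*(p^2 - 6*p + 5) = (p - 5)*(p + 3)*(p - 1)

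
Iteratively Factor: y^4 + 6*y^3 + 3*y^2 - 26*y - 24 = (y + 4)*(y^3 + 2*y^2 - 5*y - 6) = (y + 1)*(y + 4)*(y^2 + y - 6) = (y - 2)*(y + 1)*(y + 4)*(y + 3)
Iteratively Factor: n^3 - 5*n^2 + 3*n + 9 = (n - 3)*(n^2 - 2*n - 3) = (n - 3)*(n + 1)*(n - 3)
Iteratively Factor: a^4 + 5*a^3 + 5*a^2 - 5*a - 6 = (a + 1)*(a^3 + 4*a^2 + a - 6) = (a + 1)*(a + 2)*(a^2 + 2*a - 3) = (a - 1)*(a + 1)*(a + 2)*(a + 3)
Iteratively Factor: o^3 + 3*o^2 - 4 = (o + 2)*(o^2 + o - 2) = (o - 1)*(o + 2)*(o + 2)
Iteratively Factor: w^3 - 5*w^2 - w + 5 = (w - 5)*(w^2 - 1) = (w - 5)*(w + 1)*(w - 1)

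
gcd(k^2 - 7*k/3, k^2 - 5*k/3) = k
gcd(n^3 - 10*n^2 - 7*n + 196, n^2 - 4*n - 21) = n - 7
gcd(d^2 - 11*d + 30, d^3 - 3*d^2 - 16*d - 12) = d - 6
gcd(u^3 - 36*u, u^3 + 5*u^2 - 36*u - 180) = u^2 - 36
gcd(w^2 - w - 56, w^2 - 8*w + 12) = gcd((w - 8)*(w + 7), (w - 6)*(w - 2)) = 1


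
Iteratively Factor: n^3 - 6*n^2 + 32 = (n - 4)*(n^2 - 2*n - 8) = (n - 4)*(n + 2)*(n - 4)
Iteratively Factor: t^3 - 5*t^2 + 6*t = (t)*(t^2 - 5*t + 6) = t*(t - 2)*(t - 3)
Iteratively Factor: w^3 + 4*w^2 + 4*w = (w)*(w^2 + 4*w + 4) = w*(w + 2)*(w + 2)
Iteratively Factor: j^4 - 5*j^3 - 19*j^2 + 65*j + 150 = (j - 5)*(j^3 - 19*j - 30) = (j - 5)^2*(j^2 + 5*j + 6) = (j - 5)^2*(j + 2)*(j + 3)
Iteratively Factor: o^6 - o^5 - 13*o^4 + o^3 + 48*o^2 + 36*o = (o + 2)*(o^5 - 3*o^4 - 7*o^3 + 15*o^2 + 18*o) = o*(o + 2)*(o^4 - 3*o^3 - 7*o^2 + 15*o + 18) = o*(o - 3)*(o + 2)*(o^3 - 7*o - 6) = o*(o - 3)*(o + 2)^2*(o^2 - 2*o - 3) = o*(o - 3)^2*(o + 2)^2*(o + 1)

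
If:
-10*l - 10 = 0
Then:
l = -1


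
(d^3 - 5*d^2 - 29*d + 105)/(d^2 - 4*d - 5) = (-d^3 + 5*d^2 + 29*d - 105)/(-d^2 + 4*d + 5)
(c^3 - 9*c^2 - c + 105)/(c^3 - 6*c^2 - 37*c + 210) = (c + 3)/(c + 6)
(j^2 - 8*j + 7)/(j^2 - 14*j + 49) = (j - 1)/(j - 7)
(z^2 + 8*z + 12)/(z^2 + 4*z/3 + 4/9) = 9*(z^2 + 8*z + 12)/(9*z^2 + 12*z + 4)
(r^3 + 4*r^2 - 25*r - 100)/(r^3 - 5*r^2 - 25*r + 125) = (r + 4)/(r - 5)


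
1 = 1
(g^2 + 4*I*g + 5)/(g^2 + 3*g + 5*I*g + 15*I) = (g - I)/(g + 3)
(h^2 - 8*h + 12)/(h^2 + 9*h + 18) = (h^2 - 8*h + 12)/(h^2 + 9*h + 18)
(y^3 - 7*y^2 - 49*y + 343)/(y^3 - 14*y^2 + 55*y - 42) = (y^2 - 49)/(y^2 - 7*y + 6)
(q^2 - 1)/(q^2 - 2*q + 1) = (q + 1)/(q - 1)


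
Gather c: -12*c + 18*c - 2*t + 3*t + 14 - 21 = 6*c + t - 7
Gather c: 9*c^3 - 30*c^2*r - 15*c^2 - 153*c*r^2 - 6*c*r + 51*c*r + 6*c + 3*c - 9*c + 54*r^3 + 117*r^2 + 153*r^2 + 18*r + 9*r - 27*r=9*c^3 + c^2*(-30*r - 15) + c*(-153*r^2 + 45*r) + 54*r^3 + 270*r^2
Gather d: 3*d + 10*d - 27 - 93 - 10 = 13*d - 130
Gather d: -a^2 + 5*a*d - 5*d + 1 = -a^2 + d*(5*a - 5) + 1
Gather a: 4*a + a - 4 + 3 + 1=5*a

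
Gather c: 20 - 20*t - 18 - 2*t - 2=-22*t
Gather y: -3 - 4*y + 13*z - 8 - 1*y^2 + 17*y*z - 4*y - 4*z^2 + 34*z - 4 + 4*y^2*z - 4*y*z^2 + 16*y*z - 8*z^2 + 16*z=y^2*(4*z - 1) + y*(-4*z^2 + 33*z - 8) - 12*z^2 + 63*z - 15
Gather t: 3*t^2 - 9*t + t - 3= 3*t^2 - 8*t - 3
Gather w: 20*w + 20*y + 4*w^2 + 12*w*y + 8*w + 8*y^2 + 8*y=4*w^2 + w*(12*y + 28) + 8*y^2 + 28*y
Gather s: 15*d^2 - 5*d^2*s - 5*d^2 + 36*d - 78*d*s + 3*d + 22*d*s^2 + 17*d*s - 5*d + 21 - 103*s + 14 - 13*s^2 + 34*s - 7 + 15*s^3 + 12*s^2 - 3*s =10*d^2 + 34*d + 15*s^3 + s^2*(22*d - 1) + s*(-5*d^2 - 61*d - 72) + 28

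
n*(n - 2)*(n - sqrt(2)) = n^3 - 2*n^2 - sqrt(2)*n^2 + 2*sqrt(2)*n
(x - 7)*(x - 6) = x^2 - 13*x + 42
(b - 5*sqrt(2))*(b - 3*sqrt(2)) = b^2 - 8*sqrt(2)*b + 30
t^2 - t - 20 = (t - 5)*(t + 4)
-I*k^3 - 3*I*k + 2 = (k - 2*I)*(k + I)*(-I*k + 1)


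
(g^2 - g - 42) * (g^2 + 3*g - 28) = g^4 + 2*g^3 - 73*g^2 - 98*g + 1176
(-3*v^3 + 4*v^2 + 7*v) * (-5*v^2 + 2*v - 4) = 15*v^5 - 26*v^4 - 15*v^3 - 2*v^2 - 28*v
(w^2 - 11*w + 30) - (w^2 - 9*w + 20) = 10 - 2*w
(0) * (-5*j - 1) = 0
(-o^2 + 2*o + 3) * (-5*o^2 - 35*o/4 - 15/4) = 5*o^4 - 5*o^3/4 - 115*o^2/4 - 135*o/4 - 45/4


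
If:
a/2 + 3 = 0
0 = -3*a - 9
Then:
No Solution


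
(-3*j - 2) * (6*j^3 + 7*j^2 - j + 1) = -18*j^4 - 33*j^3 - 11*j^2 - j - 2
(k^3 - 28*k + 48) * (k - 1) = k^4 - k^3 - 28*k^2 + 76*k - 48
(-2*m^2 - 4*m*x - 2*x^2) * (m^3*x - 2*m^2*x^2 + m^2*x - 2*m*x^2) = -2*m^5*x - 2*m^4*x + 6*m^3*x^3 + 4*m^2*x^4 + 6*m^2*x^3 + 4*m*x^4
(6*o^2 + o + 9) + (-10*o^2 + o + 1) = -4*o^2 + 2*o + 10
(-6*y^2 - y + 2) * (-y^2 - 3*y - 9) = 6*y^4 + 19*y^3 + 55*y^2 + 3*y - 18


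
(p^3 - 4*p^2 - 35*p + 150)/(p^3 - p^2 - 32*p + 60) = (p - 5)/(p - 2)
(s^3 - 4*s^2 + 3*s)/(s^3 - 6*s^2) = (s^2 - 4*s + 3)/(s*(s - 6))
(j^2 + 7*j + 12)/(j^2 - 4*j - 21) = (j + 4)/(j - 7)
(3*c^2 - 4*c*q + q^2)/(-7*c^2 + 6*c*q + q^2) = (-3*c + q)/(7*c + q)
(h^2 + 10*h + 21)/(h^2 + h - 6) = (h + 7)/(h - 2)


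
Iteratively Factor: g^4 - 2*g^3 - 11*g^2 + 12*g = (g - 1)*(g^3 - g^2 - 12*g) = (g - 1)*(g + 3)*(g^2 - 4*g) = (g - 4)*(g - 1)*(g + 3)*(g)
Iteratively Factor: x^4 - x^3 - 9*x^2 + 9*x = (x - 1)*(x^3 - 9*x) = (x - 3)*(x - 1)*(x^2 + 3*x) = (x - 3)*(x - 1)*(x + 3)*(x)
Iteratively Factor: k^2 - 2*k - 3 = (k + 1)*(k - 3)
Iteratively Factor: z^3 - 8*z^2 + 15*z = (z)*(z^2 - 8*z + 15) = z*(z - 3)*(z - 5)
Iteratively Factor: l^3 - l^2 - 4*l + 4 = (l + 2)*(l^2 - 3*l + 2) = (l - 2)*(l + 2)*(l - 1)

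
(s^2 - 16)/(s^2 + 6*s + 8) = (s - 4)/(s + 2)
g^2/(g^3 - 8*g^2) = 1/(g - 8)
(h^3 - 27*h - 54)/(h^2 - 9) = (h^2 - 3*h - 18)/(h - 3)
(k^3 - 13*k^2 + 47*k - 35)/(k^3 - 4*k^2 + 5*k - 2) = (k^2 - 12*k + 35)/(k^2 - 3*k + 2)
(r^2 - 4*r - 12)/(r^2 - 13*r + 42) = (r + 2)/(r - 7)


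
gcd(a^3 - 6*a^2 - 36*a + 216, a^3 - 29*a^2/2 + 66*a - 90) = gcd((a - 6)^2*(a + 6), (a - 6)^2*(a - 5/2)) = a^2 - 12*a + 36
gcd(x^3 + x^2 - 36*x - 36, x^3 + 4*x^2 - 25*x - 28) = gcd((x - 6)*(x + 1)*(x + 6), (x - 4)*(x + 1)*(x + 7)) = x + 1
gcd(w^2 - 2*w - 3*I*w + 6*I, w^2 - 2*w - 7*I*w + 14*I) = w - 2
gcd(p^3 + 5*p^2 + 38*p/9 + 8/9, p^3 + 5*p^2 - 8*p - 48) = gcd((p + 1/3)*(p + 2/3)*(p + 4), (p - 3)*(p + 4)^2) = p + 4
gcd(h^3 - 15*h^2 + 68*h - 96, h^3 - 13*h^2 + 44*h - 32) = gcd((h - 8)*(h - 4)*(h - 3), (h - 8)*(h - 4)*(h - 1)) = h^2 - 12*h + 32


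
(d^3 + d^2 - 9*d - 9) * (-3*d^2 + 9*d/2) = -3*d^5 + 3*d^4/2 + 63*d^3/2 - 27*d^2/2 - 81*d/2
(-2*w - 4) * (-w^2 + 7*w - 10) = 2*w^3 - 10*w^2 - 8*w + 40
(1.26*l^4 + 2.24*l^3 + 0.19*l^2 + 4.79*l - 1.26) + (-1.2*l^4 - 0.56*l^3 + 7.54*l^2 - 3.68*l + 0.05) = 0.0600000000000001*l^4 + 1.68*l^3 + 7.73*l^2 + 1.11*l - 1.21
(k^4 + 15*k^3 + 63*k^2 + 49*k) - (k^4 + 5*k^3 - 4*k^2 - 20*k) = 10*k^3 + 67*k^2 + 69*k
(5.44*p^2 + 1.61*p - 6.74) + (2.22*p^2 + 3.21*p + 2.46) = 7.66*p^2 + 4.82*p - 4.28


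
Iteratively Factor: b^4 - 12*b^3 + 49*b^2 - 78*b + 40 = (b - 1)*(b^3 - 11*b^2 + 38*b - 40) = (b - 4)*(b - 1)*(b^2 - 7*b + 10) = (b - 4)*(b - 2)*(b - 1)*(b - 5)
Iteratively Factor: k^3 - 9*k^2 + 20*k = (k)*(k^2 - 9*k + 20) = k*(k - 5)*(k - 4)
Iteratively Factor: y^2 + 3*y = (y)*(y + 3)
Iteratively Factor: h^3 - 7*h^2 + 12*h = (h - 3)*(h^2 - 4*h) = (h - 4)*(h - 3)*(h)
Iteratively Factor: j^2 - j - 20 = (j + 4)*(j - 5)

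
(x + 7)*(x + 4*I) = x^2 + 7*x + 4*I*x + 28*I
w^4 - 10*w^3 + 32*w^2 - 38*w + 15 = (w - 5)*(w - 3)*(w - 1)^2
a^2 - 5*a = a*(a - 5)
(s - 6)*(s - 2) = s^2 - 8*s + 12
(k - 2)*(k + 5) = k^2 + 3*k - 10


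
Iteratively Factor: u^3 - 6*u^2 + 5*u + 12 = (u - 4)*(u^2 - 2*u - 3) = (u - 4)*(u - 3)*(u + 1)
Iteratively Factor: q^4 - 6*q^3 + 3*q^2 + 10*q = (q - 5)*(q^3 - q^2 - 2*q) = (q - 5)*(q + 1)*(q^2 - 2*q) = q*(q - 5)*(q + 1)*(q - 2)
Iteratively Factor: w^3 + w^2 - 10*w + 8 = (w + 4)*(w^2 - 3*w + 2) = (w - 2)*(w + 4)*(w - 1)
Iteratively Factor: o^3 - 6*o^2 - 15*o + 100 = (o - 5)*(o^2 - o - 20) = (o - 5)*(o + 4)*(o - 5)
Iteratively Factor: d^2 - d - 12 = (d + 3)*(d - 4)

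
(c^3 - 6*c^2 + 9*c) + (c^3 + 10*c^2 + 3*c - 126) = 2*c^3 + 4*c^2 + 12*c - 126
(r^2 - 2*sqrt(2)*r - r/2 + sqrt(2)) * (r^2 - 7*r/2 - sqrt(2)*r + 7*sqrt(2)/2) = r^4 - 3*sqrt(2)*r^3 - 4*r^3 + 23*r^2/4 + 12*sqrt(2)*r^2 - 16*r - 21*sqrt(2)*r/4 + 7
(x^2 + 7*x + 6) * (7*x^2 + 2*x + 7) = 7*x^4 + 51*x^3 + 63*x^2 + 61*x + 42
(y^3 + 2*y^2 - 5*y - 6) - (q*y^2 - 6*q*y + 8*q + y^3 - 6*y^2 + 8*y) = -q*y^2 + 6*q*y - 8*q + 8*y^2 - 13*y - 6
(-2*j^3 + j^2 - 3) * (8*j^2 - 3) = -16*j^5 + 8*j^4 + 6*j^3 - 27*j^2 + 9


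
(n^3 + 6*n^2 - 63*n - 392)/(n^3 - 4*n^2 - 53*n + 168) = (n + 7)/(n - 3)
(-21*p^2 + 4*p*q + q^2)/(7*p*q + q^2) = (-3*p + q)/q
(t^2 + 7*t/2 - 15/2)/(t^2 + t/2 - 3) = (t + 5)/(t + 2)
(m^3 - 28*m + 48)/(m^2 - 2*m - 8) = (m^2 + 4*m - 12)/(m + 2)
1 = 1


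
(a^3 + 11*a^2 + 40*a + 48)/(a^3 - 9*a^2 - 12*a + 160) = (a^2 + 7*a + 12)/(a^2 - 13*a + 40)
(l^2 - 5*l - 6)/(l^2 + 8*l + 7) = (l - 6)/(l + 7)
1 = 1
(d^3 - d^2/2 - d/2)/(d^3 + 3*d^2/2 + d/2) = (d - 1)/(d + 1)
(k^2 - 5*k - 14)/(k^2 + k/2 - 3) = 2*(k - 7)/(2*k - 3)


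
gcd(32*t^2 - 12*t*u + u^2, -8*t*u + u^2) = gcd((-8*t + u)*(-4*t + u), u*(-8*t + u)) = 8*t - u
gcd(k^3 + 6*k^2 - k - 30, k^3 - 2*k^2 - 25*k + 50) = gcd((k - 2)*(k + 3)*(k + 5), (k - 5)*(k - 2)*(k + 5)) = k^2 + 3*k - 10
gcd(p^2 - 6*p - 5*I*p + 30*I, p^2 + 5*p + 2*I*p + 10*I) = 1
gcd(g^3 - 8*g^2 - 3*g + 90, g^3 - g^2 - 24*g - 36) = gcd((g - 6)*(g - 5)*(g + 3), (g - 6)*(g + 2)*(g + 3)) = g^2 - 3*g - 18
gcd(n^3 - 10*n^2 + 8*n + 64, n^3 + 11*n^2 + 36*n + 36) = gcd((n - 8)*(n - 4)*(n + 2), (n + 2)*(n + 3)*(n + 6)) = n + 2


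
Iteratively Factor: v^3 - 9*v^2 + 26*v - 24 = (v - 4)*(v^2 - 5*v + 6) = (v - 4)*(v - 2)*(v - 3)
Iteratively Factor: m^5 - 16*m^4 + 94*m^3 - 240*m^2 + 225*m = (m - 5)*(m^4 - 11*m^3 + 39*m^2 - 45*m) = (m - 5)*(m - 3)*(m^3 - 8*m^2 + 15*m) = (m - 5)^2*(m - 3)*(m^2 - 3*m) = (m - 5)^2*(m - 3)^2*(m)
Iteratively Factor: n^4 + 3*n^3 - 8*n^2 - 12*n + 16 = (n - 2)*(n^3 + 5*n^2 + 2*n - 8) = (n - 2)*(n + 4)*(n^2 + n - 2) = (n - 2)*(n - 1)*(n + 4)*(n + 2)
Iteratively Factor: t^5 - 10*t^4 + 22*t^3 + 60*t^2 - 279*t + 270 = (t - 3)*(t^4 - 7*t^3 + t^2 + 63*t - 90) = (t - 3)*(t - 2)*(t^3 - 5*t^2 - 9*t + 45) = (t - 5)*(t - 3)*(t - 2)*(t^2 - 9) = (t - 5)*(t - 3)*(t - 2)*(t + 3)*(t - 3)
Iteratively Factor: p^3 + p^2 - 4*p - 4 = (p - 2)*(p^2 + 3*p + 2) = (p - 2)*(p + 2)*(p + 1)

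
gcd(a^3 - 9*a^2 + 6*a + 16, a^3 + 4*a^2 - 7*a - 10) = a^2 - a - 2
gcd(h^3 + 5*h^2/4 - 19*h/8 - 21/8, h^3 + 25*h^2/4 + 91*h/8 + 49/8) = h^2 + 11*h/4 + 7/4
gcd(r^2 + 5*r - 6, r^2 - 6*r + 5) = r - 1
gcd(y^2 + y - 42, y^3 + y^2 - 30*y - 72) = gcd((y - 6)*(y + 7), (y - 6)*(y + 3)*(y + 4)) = y - 6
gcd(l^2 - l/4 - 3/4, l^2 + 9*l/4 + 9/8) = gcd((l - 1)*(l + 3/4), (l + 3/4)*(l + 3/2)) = l + 3/4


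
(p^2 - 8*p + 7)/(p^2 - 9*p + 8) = (p - 7)/(p - 8)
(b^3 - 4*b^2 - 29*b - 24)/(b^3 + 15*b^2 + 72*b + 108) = (b^2 - 7*b - 8)/(b^2 + 12*b + 36)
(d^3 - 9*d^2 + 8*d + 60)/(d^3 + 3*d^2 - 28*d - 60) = (d - 6)/(d + 6)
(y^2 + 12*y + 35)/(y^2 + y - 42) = (y + 5)/(y - 6)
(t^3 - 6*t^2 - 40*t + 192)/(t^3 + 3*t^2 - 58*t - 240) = (t - 4)/(t + 5)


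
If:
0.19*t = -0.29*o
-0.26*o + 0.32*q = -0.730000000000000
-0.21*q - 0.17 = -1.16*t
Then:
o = 0.16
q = -2.15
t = -0.24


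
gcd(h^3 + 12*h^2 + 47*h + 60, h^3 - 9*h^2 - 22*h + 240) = h + 5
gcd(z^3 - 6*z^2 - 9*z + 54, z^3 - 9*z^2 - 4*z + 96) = z + 3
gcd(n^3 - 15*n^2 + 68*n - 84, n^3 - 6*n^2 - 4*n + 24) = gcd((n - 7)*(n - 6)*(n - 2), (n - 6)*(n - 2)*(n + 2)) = n^2 - 8*n + 12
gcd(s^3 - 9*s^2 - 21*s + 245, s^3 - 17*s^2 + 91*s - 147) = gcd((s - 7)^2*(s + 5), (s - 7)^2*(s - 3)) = s^2 - 14*s + 49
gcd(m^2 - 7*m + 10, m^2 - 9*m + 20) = m - 5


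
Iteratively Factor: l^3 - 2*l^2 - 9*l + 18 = (l + 3)*(l^2 - 5*l + 6) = (l - 3)*(l + 3)*(l - 2)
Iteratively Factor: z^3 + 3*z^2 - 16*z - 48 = (z + 3)*(z^2 - 16) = (z - 4)*(z + 3)*(z + 4)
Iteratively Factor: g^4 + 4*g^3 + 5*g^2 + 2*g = (g + 1)*(g^3 + 3*g^2 + 2*g) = (g + 1)*(g + 2)*(g^2 + g) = (g + 1)^2*(g + 2)*(g)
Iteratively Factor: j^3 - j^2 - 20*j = (j)*(j^2 - j - 20) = j*(j - 5)*(j + 4)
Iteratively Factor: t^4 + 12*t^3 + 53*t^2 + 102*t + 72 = (t + 3)*(t^3 + 9*t^2 + 26*t + 24) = (t + 3)*(t + 4)*(t^2 + 5*t + 6) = (t + 3)^2*(t + 4)*(t + 2)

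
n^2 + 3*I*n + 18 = (n - 3*I)*(n + 6*I)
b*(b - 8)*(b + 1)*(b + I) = b^4 - 7*b^3 + I*b^3 - 8*b^2 - 7*I*b^2 - 8*I*b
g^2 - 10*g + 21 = (g - 7)*(g - 3)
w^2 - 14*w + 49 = (w - 7)^2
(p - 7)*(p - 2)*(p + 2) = p^3 - 7*p^2 - 4*p + 28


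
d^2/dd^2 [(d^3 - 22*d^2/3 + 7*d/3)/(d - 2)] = 2*(3*d^3 - 18*d^2 + 36*d - 74)/(3*(d^3 - 6*d^2 + 12*d - 8))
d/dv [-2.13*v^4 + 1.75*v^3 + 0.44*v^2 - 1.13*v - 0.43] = -8.52*v^3 + 5.25*v^2 + 0.88*v - 1.13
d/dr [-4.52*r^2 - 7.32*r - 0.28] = -9.04*r - 7.32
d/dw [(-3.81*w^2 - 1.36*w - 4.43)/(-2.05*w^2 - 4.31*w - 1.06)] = (13.6331*w^2 - 10.0858*w - 17.6517)/(4.2025*w^4 + 17.671*w^3 + 22.9221*w^2 + 9.1372*w + 1.1236)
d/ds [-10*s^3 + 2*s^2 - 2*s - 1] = -30*s^2 + 4*s - 2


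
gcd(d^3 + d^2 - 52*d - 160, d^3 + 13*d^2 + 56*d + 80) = d^2 + 9*d + 20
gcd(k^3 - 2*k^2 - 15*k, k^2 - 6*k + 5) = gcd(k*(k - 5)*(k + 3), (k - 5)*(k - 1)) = k - 5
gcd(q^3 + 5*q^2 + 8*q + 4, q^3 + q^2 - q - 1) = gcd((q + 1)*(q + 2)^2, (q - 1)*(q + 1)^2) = q + 1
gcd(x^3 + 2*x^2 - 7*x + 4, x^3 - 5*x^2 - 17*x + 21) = x - 1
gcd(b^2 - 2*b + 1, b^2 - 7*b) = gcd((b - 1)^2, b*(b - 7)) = 1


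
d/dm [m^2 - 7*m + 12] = 2*m - 7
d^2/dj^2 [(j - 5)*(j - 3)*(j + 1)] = 6*j - 14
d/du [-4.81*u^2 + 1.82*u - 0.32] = 1.82 - 9.62*u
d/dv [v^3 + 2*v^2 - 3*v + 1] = 3*v^2 + 4*v - 3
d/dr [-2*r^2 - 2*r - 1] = -4*r - 2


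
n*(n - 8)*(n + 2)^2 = n^4 - 4*n^3 - 28*n^2 - 32*n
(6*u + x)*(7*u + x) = 42*u^2 + 13*u*x + x^2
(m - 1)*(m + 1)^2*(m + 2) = m^4 + 3*m^3 + m^2 - 3*m - 2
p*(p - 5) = p^2 - 5*p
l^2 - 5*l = l*(l - 5)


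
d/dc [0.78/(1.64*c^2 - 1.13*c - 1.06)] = (0.8814 - 2.5584*c)/(-1.64*c^2 + 1.13*c + 1.06)^2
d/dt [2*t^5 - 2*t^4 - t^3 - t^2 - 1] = t*(10*t^3 - 8*t^2 - 3*t - 2)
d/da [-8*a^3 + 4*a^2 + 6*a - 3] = -24*a^2 + 8*a + 6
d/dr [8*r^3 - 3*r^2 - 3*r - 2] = 24*r^2 - 6*r - 3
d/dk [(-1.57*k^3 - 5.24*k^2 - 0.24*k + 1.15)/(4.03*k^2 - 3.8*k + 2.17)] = (-6.3271*k^4 + 11.932*k^3 + 10.6585*k^2 - 32.0106*k + 3.8492)/(16.2409*k^4 - 30.628*k^3 + 31.9302*k^2 - 16.492*k + 4.7089)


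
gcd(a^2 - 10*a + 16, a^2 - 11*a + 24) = a - 8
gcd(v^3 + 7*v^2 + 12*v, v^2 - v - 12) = v + 3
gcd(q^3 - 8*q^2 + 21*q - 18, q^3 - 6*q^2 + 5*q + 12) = q - 3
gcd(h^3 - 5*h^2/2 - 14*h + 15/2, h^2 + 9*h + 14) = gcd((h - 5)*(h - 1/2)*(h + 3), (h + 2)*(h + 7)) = 1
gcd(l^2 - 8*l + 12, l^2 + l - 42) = l - 6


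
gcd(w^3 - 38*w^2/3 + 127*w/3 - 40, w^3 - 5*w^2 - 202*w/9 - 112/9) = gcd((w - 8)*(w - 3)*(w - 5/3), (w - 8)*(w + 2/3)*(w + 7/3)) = w - 8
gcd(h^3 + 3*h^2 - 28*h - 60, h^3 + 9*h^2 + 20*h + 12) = h^2 + 8*h + 12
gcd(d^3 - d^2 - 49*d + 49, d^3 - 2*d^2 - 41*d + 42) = d^2 - 8*d + 7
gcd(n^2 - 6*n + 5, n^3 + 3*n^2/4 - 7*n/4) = n - 1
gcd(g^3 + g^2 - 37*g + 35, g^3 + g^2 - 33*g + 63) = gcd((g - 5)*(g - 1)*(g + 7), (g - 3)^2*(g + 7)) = g + 7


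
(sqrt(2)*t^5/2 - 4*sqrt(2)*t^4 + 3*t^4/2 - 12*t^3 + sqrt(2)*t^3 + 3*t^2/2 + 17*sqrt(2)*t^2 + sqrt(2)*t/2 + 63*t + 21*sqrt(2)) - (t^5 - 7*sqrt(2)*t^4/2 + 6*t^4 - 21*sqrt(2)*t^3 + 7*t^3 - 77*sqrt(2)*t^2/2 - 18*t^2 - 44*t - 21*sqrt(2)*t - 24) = -t^5 + sqrt(2)*t^5/2 - 9*t^4/2 - sqrt(2)*t^4/2 - 19*t^3 + 22*sqrt(2)*t^3 + 39*t^2/2 + 111*sqrt(2)*t^2/2 + 43*sqrt(2)*t/2 + 107*t + 24 + 21*sqrt(2)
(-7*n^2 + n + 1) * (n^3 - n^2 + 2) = -7*n^5 + 8*n^4 - 15*n^2 + 2*n + 2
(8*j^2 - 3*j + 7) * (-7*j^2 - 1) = -56*j^4 + 21*j^3 - 57*j^2 + 3*j - 7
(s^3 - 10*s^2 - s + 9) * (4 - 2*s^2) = -2*s^5 + 20*s^4 + 6*s^3 - 58*s^2 - 4*s + 36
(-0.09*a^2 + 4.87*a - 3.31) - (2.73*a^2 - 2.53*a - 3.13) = -2.82*a^2 + 7.4*a - 0.18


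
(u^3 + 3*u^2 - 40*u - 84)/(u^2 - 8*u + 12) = (u^2 + 9*u + 14)/(u - 2)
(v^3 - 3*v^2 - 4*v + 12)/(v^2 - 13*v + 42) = (v^3 - 3*v^2 - 4*v + 12)/(v^2 - 13*v + 42)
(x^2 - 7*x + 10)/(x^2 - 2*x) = (x - 5)/x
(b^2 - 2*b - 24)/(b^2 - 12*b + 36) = (b + 4)/(b - 6)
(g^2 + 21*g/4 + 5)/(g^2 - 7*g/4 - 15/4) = (g + 4)/(g - 3)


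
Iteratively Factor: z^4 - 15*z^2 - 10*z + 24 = (z - 1)*(z^3 + z^2 - 14*z - 24) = (z - 1)*(z + 2)*(z^2 - z - 12) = (z - 4)*(z - 1)*(z + 2)*(z + 3)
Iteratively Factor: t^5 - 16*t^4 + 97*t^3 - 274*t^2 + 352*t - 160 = (t - 2)*(t^4 - 14*t^3 + 69*t^2 - 136*t + 80) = (t - 4)*(t - 2)*(t^3 - 10*t^2 + 29*t - 20) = (t - 4)*(t - 2)*(t - 1)*(t^2 - 9*t + 20) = (t - 4)^2*(t - 2)*(t - 1)*(t - 5)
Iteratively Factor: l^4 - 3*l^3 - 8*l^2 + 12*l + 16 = (l + 2)*(l^3 - 5*l^2 + 2*l + 8) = (l + 1)*(l + 2)*(l^2 - 6*l + 8) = (l - 2)*(l + 1)*(l + 2)*(l - 4)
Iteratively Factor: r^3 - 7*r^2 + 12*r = (r - 4)*(r^2 - 3*r) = r*(r - 4)*(r - 3)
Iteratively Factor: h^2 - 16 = (h + 4)*(h - 4)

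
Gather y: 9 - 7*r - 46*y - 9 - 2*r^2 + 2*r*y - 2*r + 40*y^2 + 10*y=-2*r^2 - 9*r + 40*y^2 + y*(2*r - 36)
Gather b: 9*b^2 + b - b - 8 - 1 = 9*b^2 - 9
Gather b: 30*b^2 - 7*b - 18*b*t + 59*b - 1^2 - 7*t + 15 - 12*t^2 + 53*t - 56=30*b^2 + b*(52 - 18*t) - 12*t^2 + 46*t - 42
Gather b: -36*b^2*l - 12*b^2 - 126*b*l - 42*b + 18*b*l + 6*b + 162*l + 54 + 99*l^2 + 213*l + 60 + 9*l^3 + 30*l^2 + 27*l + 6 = b^2*(-36*l - 12) + b*(-108*l - 36) + 9*l^3 + 129*l^2 + 402*l + 120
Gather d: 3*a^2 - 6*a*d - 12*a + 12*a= 3*a^2 - 6*a*d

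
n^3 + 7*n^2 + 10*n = n*(n + 2)*(n + 5)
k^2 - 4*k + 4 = (k - 2)^2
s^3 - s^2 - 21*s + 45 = (s - 3)^2*(s + 5)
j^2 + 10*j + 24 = (j + 4)*(j + 6)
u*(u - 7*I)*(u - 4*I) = u^3 - 11*I*u^2 - 28*u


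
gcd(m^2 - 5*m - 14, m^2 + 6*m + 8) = m + 2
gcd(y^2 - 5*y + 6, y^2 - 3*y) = y - 3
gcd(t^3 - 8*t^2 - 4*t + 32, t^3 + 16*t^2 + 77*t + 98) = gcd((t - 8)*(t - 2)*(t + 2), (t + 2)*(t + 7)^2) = t + 2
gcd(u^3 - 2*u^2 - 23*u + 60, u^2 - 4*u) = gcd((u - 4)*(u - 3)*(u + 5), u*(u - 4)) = u - 4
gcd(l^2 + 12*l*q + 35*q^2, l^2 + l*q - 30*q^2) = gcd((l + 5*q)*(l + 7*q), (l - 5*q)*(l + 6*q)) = 1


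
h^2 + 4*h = h*(h + 4)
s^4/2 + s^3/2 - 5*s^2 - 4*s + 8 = (s/2 + 1)*(s - 1)*(s - 2*sqrt(2))*(s + 2*sqrt(2))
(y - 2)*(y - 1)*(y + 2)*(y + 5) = y^4 + 4*y^3 - 9*y^2 - 16*y + 20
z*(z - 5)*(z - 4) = z^3 - 9*z^2 + 20*z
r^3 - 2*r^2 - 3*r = r*(r - 3)*(r + 1)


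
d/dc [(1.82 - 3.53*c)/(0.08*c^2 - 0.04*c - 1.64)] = (0.2824*c^2 - 0.2912*c + 5.862)/(0.0064*c^4 - 0.0064*c^3 - 0.2608*c^2 + 0.1312*c + 2.6896)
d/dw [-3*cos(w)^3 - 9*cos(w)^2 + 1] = 9*(cos(w) + 2)*sin(w)*cos(w)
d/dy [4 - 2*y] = -2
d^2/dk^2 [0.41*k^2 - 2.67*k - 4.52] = 0.820000000000000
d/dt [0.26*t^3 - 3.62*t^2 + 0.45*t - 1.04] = 0.78*t^2 - 7.24*t + 0.45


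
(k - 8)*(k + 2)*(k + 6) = k^3 - 52*k - 96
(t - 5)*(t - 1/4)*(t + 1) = t^3 - 17*t^2/4 - 4*t + 5/4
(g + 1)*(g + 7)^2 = g^3 + 15*g^2 + 63*g + 49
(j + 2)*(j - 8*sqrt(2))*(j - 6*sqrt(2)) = j^3 - 14*sqrt(2)*j^2 + 2*j^2 - 28*sqrt(2)*j + 96*j + 192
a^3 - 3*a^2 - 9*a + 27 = (a - 3)^2*(a + 3)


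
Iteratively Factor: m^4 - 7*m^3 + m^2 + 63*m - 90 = (m - 2)*(m^3 - 5*m^2 - 9*m + 45) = (m - 3)*(m - 2)*(m^2 - 2*m - 15) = (m - 3)*(m - 2)*(m + 3)*(m - 5)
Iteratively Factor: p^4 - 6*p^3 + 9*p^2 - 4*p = (p - 1)*(p^3 - 5*p^2 + 4*p) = p*(p - 1)*(p^2 - 5*p + 4) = p*(p - 1)^2*(p - 4)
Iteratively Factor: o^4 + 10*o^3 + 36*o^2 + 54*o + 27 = (o + 1)*(o^3 + 9*o^2 + 27*o + 27) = (o + 1)*(o + 3)*(o^2 + 6*o + 9) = (o + 1)*(o + 3)^2*(o + 3)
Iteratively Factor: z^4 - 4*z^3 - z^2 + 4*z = (z - 1)*(z^3 - 3*z^2 - 4*z) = (z - 4)*(z - 1)*(z^2 + z) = (z - 4)*(z - 1)*(z + 1)*(z)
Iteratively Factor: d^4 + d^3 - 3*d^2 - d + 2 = (d - 1)*(d^3 + 2*d^2 - d - 2) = (d - 1)^2*(d^2 + 3*d + 2) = (d - 1)^2*(d + 1)*(d + 2)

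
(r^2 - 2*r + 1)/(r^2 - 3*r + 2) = (r - 1)/(r - 2)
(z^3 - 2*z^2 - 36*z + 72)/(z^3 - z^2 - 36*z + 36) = (z - 2)/(z - 1)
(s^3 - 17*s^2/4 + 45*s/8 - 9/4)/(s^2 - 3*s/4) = s - 7/2 + 3/s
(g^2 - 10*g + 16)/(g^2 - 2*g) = (g - 8)/g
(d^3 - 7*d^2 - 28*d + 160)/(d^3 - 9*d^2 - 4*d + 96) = (d + 5)/(d + 3)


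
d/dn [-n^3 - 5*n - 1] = -3*n^2 - 5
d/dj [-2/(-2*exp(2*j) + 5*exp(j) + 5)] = (10 - 8*exp(j))*exp(j)/(-2*exp(2*j) + 5*exp(j) + 5)^2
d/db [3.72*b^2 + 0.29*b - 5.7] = 7.44*b + 0.29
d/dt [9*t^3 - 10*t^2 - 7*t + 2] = 27*t^2 - 20*t - 7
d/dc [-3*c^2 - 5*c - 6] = -6*c - 5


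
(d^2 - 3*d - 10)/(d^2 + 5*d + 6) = (d - 5)/(d + 3)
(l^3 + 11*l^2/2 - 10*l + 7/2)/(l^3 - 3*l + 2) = (l^2 + 13*l/2 - 7/2)/(l^2 + l - 2)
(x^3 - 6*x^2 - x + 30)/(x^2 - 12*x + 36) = (x^3 - 6*x^2 - x + 30)/(x^2 - 12*x + 36)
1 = 1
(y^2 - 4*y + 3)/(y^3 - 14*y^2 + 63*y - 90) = (y - 1)/(y^2 - 11*y + 30)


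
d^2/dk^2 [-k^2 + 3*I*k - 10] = -2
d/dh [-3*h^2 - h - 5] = -6*h - 1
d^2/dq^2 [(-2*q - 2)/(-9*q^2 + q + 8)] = 4*((-27*q - 8)*(-9*q^2 + q + 8) - (q + 1)*(18*q - 1)^2)/(-9*q^2 + q + 8)^3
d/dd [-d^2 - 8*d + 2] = -2*d - 8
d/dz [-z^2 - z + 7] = -2*z - 1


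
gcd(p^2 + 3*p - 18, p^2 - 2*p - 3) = p - 3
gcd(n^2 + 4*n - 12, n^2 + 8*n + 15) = 1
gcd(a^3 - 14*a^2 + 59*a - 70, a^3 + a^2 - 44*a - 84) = a - 7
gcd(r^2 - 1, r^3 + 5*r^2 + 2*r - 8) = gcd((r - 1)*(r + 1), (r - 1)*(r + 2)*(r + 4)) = r - 1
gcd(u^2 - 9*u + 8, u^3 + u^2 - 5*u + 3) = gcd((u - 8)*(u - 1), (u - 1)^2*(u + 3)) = u - 1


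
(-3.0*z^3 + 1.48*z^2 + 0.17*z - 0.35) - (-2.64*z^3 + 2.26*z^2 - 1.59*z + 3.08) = -0.36*z^3 - 0.78*z^2 + 1.76*z - 3.43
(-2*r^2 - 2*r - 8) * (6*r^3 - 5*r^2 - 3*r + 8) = -12*r^5 - 2*r^4 - 32*r^3 + 30*r^2 + 8*r - 64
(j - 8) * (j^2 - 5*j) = j^3 - 13*j^2 + 40*j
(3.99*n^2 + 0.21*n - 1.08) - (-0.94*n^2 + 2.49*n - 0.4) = 4.93*n^2 - 2.28*n - 0.68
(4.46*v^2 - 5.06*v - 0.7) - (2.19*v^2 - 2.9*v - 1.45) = 2.27*v^2 - 2.16*v + 0.75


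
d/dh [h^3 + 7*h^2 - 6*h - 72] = 3*h^2 + 14*h - 6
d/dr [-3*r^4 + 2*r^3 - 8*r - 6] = -12*r^3 + 6*r^2 - 8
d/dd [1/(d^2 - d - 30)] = (1 - 2*d)/(-d^2 + d + 30)^2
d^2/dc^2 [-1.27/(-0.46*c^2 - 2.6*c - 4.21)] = (-0.537464*c^2 - 3.03784*c + 1.27*(0.92*c + 2.6)*(1.84*c + 5.2) - 4.918964)/(0.46*c^2 + 2.6*c + 4.21)^3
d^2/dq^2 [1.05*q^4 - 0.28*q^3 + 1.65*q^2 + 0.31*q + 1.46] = 12.6*q^2 - 1.68*q + 3.3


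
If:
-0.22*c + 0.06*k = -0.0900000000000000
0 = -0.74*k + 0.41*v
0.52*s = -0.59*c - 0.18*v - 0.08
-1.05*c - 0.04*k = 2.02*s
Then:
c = 0.27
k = -0.52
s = -0.13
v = -0.95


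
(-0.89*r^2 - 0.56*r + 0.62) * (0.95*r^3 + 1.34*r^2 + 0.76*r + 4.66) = -0.8455*r^5 - 1.7246*r^4 - 0.8378*r^3 - 3.7422*r^2 - 2.1384*r + 2.8892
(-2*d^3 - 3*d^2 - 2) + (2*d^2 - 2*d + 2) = -2*d^3 - d^2 - 2*d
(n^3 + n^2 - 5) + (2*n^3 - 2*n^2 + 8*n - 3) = 3*n^3 - n^2 + 8*n - 8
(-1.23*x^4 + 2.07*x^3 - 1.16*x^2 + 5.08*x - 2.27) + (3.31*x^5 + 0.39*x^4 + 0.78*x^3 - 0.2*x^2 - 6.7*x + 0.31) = 3.31*x^5 - 0.84*x^4 + 2.85*x^3 - 1.36*x^2 - 1.62*x - 1.96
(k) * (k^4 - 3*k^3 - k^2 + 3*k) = k^5 - 3*k^4 - k^3 + 3*k^2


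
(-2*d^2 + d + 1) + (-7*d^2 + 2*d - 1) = -9*d^2 + 3*d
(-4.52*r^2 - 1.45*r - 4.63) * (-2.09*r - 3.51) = 9.4468*r^3 + 18.8957*r^2 + 14.7662*r + 16.2513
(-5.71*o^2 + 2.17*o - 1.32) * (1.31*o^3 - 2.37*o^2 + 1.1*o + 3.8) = -7.4801*o^5 + 16.3754*o^4 - 13.1531*o^3 - 16.1826*o^2 + 6.794*o - 5.016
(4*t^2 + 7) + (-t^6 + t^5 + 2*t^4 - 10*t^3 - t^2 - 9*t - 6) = -t^6 + t^5 + 2*t^4 - 10*t^3 + 3*t^2 - 9*t + 1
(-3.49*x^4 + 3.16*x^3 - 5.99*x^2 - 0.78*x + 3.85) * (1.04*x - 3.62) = -3.6296*x^5 + 15.9202*x^4 - 17.6688*x^3 + 20.8726*x^2 + 6.8276*x - 13.937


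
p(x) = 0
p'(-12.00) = 0.00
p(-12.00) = 0.00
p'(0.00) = 0.00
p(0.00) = 0.00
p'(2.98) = 0.00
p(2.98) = 0.00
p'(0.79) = 0.00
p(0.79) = 0.00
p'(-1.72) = 0.00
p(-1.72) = 0.00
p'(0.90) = 0.00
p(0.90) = 0.00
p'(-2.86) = 0.00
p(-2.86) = 0.00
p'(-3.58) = 0.00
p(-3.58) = 0.00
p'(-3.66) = 0.00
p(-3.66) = 0.00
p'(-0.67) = 0.00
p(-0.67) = 0.00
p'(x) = 0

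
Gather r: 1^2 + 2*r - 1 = 2*r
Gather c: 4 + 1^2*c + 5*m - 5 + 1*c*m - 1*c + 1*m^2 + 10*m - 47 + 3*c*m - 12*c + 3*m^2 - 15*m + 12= c*(4*m - 12) + 4*m^2 - 36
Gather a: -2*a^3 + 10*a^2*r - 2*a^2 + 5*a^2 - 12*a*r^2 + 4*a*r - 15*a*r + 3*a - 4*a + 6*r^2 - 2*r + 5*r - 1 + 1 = -2*a^3 + a^2*(10*r + 3) + a*(-12*r^2 - 11*r - 1) + 6*r^2 + 3*r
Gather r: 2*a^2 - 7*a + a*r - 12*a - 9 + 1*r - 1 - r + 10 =2*a^2 + a*r - 19*a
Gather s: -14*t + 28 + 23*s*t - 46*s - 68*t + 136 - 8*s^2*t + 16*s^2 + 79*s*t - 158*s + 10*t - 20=s^2*(16 - 8*t) + s*(102*t - 204) - 72*t + 144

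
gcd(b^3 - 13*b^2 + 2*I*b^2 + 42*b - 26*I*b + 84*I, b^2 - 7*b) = b - 7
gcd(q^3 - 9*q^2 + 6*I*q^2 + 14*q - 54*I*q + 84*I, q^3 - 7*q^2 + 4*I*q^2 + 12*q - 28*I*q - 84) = q^2 + q*(-7 + 6*I) - 42*I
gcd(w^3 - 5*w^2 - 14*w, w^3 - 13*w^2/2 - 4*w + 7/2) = w - 7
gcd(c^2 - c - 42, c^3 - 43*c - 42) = c^2 - c - 42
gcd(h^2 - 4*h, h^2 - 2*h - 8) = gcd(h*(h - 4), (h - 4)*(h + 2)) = h - 4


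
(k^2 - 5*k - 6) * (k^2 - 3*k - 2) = k^4 - 8*k^3 + 7*k^2 + 28*k + 12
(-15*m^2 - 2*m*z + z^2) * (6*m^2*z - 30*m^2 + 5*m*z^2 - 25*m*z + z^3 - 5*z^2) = -90*m^4*z + 450*m^4 - 87*m^3*z^2 + 435*m^3*z - 19*m^2*z^3 + 95*m^2*z^2 + 3*m*z^4 - 15*m*z^3 + z^5 - 5*z^4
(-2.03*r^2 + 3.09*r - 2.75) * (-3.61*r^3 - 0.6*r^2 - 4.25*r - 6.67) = 7.3283*r^5 - 9.9369*r^4 + 16.701*r^3 + 2.0576*r^2 - 8.9228*r + 18.3425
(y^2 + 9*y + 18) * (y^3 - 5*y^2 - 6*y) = y^5 + 4*y^4 - 33*y^3 - 144*y^2 - 108*y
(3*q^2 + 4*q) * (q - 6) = 3*q^3 - 14*q^2 - 24*q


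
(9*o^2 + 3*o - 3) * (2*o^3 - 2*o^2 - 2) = 18*o^5 - 12*o^4 - 12*o^3 - 12*o^2 - 6*o + 6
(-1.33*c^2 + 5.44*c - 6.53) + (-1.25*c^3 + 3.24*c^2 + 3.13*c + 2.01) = -1.25*c^3 + 1.91*c^2 + 8.57*c - 4.52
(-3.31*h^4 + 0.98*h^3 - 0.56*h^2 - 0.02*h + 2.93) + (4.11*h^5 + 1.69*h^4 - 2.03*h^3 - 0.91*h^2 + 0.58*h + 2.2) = 4.11*h^5 - 1.62*h^4 - 1.05*h^3 - 1.47*h^2 + 0.56*h + 5.13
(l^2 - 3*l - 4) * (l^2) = l^4 - 3*l^3 - 4*l^2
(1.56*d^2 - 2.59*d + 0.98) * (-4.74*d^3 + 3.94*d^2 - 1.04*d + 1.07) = -7.3944*d^5 + 18.423*d^4 - 16.4722*d^3 + 8.224*d^2 - 3.7905*d + 1.0486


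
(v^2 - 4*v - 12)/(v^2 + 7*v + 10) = (v - 6)/(v + 5)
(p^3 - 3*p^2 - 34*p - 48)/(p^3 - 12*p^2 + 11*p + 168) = (p + 2)/(p - 7)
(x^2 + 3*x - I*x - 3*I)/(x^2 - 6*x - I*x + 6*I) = (x + 3)/(x - 6)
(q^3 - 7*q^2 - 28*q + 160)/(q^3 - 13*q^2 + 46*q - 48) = (q^2 + q - 20)/(q^2 - 5*q + 6)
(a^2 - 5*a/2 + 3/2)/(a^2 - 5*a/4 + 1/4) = 2*(2*a - 3)/(4*a - 1)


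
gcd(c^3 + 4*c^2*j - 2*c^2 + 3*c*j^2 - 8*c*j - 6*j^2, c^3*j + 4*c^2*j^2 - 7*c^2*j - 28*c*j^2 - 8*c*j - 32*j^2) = 1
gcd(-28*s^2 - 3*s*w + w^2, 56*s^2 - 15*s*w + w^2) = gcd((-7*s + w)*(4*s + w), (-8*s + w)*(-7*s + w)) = 7*s - w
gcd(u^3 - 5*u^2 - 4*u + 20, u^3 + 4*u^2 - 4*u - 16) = u^2 - 4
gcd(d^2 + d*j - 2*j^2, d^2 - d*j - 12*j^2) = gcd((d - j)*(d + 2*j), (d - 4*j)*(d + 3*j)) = 1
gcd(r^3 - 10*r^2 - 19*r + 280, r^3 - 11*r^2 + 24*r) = r - 8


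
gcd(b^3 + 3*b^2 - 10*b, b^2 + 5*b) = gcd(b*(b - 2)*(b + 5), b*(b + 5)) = b^2 + 5*b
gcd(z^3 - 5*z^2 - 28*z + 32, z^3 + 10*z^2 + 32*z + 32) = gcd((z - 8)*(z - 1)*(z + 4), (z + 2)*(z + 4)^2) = z + 4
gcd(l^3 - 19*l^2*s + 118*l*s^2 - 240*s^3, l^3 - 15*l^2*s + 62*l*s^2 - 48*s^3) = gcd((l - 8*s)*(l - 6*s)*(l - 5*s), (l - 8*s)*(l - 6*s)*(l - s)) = l^2 - 14*l*s + 48*s^2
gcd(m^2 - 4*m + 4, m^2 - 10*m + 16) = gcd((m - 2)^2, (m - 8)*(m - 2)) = m - 2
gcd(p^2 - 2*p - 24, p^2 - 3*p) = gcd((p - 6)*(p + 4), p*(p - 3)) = 1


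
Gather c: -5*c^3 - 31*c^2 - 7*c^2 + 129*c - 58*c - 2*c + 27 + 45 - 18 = -5*c^3 - 38*c^2 + 69*c + 54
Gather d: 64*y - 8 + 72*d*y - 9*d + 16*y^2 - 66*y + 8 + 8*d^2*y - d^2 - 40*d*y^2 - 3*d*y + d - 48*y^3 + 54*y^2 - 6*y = d^2*(8*y - 1) + d*(-40*y^2 + 69*y - 8) - 48*y^3 + 70*y^2 - 8*y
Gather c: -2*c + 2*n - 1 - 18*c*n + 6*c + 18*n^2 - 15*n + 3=c*(4 - 18*n) + 18*n^2 - 13*n + 2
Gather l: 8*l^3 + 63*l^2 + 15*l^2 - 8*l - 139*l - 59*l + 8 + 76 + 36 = 8*l^3 + 78*l^2 - 206*l + 120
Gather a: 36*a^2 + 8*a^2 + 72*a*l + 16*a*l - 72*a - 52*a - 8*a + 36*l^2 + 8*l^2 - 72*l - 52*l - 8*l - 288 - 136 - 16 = 44*a^2 + a*(88*l - 132) + 44*l^2 - 132*l - 440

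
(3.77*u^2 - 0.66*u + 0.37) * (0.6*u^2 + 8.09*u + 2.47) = 2.262*u^4 + 30.1033*u^3 + 4.1945*u^2 + 1.3631*u + 0.9139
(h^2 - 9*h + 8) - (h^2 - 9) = 17 - 9*h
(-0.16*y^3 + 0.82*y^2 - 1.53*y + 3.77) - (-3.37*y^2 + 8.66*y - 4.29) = -0.16*y^3 + 4.19*y^2 - 10.19*y + 8.06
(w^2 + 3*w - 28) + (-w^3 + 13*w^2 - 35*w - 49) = -w^3 + 14*w^2 - 32*w - 77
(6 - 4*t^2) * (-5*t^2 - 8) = 20*t^4 + 2*t^2 - 48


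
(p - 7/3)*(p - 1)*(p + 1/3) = p^3 - 3*p^2 + 11*p/9 + 7/9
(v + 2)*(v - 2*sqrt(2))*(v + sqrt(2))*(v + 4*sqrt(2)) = v^4 + 2*v^3 + 3*sqrt(2)*v^3 - 12*v^2 + 6*sqrt(2)*v^2 - 24*v - 16*sqrt(2)*v - 32*sqrt(2)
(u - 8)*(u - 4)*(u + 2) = u^3 - 10*u^2 + 8*u + 64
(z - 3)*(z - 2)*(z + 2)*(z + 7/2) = z^4 + z^3/2 - 29*z^2/2 - 2*z + 42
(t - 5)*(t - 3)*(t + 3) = t^3 - 5*t^2 - 9*t + 45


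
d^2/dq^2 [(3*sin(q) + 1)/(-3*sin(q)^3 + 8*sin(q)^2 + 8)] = (-108*sin(q)^7 + 135*sin(q)^6 + 234*sin(q)^5 - 1516*sin(q)^4 + 936*sin(q)^3 + 1504*sin(q)^2 - 1200*sin(q) - 128)/(-3*sin(q)^3 + 8*sin(q)^2 + 8)^3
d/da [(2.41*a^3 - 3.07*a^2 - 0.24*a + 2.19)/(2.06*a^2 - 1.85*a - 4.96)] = (4.9646*a^4 - 8.917*a^3 - 29.6869*a^2 + 21.4316*a + 5.2419)/(4.2436*a^4 - 7.622*a^3 - 17.0127*a^2 + 18.352*a + 24.6016)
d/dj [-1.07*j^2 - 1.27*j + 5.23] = -2.14*j - 1.27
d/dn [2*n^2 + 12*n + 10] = 4*n + 12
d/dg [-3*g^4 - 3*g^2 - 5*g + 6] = -12*g^3 - 6*g - 5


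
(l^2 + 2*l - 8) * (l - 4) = l^3 - 2*l^2 - 16*l + 32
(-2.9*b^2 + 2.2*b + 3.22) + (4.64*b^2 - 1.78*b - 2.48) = 1.74*b^2 + 0.42*b + 0.74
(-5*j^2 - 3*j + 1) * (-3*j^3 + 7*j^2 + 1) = 15*j^5 - 26*j^4 - 24*j^3 + 2*j^2 - 3*j + 1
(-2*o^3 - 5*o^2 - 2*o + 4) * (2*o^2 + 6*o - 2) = -4*o^5 - 22*o^4 - 30*o^3 + 6*o^2 + 28*o - 8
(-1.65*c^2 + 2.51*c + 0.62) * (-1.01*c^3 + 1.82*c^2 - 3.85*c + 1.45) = 1.6665*c^5 - 5.5381*c^4 + 10.2945*c^3 - 10.9276*c^2 + 1.2525*c + 0.899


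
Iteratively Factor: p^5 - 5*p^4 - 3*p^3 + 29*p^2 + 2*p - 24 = (p - 1)*(p^4 - 4*p^3 - 7*p^2 + 22*p + 24) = (p - 3)*(p - 1)*(p^3 - p^2 - 10*p - 8) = (p - 3)*(p - 1)*(p + 1)*(p^2 - 2*p - 8) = (p - 4)*(p - 3)*(p - 1)*(p + 1)*(p + 2)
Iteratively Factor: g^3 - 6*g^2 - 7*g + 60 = (g - 5)*(g^2 - g - 12) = (g - 5)*(g + 3)*(g - 4)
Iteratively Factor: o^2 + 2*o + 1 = (o + 1)*(o + 1)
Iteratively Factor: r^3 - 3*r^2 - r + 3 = (r + 1)*(r^2 - 4*r + 3) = (r - 3)*(r + 1)*(r - 1)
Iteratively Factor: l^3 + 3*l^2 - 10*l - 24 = (l - 3)*(l^2 + 6*l + 8) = (l - 3)*(l + 2)*(l + 4)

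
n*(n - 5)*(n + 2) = n^3 - 3*n^2 - 10*n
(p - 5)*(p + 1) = p^2 - 4*p - 5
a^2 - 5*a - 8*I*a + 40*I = (a - 5)*(a - 8*I)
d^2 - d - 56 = (d - 8)*(d + 7)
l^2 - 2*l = l*(l - 2)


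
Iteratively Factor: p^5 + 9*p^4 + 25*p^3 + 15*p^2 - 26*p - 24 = (p - 1)*(p^4 + 10*p^3 + 35*p^2 + 50*p + 24) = (p - 1)*(p + 2)*(p^3 + 8*p^2 + 19*p + 12) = (p - 1)*(p + 2)*(p + 4)*(p^2 + 4*p + 3) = (p - 1)*(p + 2)*(p + 3)*(p + 4)*(p + 1)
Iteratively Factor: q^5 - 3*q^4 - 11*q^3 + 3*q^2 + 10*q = (q - 1)*(q^4 - 2*q^3 - 13*q^2 - 10*q) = q*(q - 1)*(q^3 - 2*q^2 - 13*q - 10) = q*(q - 5)*(q - 1)*(q^2 + 3*q + 2) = q*(q - 5)*(q - 1)*(q + 2)*(q + 1)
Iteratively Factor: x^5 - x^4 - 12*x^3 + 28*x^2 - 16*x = (x)*(x^4 - x^3 - 12*x^2 + 28*x - 16) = x*(x + 4)*(x^3 - 5*x^2 + 8*x - 4) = x*(x - 2)*(x + 4)*(x^2 - 3*x + 2) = x*(x - 2)*(x - 1)*(x + 4)*(x - 2)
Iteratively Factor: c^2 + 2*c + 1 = (c + 1)*(c + 1)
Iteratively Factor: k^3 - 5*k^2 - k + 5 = (k - 1)*(k^2 - 4*k - 5) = (k - 5)*(k - 1)*(k + 1)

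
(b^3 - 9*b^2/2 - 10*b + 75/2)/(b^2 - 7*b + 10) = (2*b^2 + b - 15)/(2*(b - 2))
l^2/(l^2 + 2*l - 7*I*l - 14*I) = l^2/(l^2 + l*(2 - 7*I) - 14*I)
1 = 1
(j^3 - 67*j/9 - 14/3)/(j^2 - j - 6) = (j^2 + 3*j + 14/9)/(j + 2)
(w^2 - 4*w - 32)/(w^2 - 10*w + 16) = (w + 4)/(w - 2)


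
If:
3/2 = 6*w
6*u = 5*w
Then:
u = 5/24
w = 1/4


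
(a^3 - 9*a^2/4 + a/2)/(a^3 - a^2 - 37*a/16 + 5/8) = 4*a/(4*a + 5)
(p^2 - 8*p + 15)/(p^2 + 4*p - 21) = (p - 5)/(p + 7)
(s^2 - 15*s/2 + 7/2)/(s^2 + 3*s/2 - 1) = (s - 7)/(s + 2)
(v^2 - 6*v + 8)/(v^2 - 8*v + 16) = (v - 2)/(v - 4)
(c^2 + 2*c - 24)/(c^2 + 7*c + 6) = (c - 4)/(c + 1)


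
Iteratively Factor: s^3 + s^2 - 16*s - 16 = (s + 4)*(s^2 - 3*s - 4) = (s - 4)*(s + 4)*(s + 1)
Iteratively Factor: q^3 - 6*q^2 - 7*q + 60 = (q - 5)*(q^2 - q - 12) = (q - 5)*(q + 3)*(q - 4)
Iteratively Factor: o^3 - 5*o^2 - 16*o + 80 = (o - 4)*(o^2 - o - 20) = (o - 4)*(o + 4)*(o - 5)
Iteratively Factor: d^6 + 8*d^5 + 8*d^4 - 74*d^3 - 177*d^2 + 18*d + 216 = (d + 3)*(d^5 + 5*d^4 - 7*d^3 - 53*d^2 - 18*d + 72) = (d - 3)*(d + 3)*(d^4 + 8*d^3 + 17*d^2 - 2*d - 24) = (d - 3)*(d + 3)^2*(d^3 + 5*d^2 + 2*d - 8) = (d - 3)*(d + 2)*(d + 3)^2*(d^2 + 3*d - 4) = (d - 3)*(d + 2)*(d + 3)^2*(d + 4)*(d - 1)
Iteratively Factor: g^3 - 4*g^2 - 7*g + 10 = (g + 2)*(g^2 - 6*g + 5) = (g - 1)*(g + 2)*(g - 5)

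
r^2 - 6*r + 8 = (r - 4)*(r - 2)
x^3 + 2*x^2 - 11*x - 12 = (x - 3)*(x + 1)*(x + 4)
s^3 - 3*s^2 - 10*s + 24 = (s - 4)*(s - 2)*(s + 3)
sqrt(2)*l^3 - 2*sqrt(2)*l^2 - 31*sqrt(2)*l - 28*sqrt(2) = (l - 7)*(l + 4)*(sqrt(2)*l + sqrt(2))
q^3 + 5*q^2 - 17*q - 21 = (q - 3)*(q + 1)*(q + 7)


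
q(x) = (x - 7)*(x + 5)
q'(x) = 2*x - 2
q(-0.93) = -32.28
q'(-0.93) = -3.86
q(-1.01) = -31.96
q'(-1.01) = -4.02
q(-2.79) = -21.64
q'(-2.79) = -7.58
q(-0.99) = -32.04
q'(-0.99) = -3.98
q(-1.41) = -30.19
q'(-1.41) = -4.82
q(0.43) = -35.68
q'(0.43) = -1.14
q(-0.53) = -33.66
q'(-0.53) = -3.06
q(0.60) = -35.84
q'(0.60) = -0.80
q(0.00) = -35.00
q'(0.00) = -2.00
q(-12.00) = 133.00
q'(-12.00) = -26.00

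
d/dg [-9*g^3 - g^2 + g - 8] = -27*g^2 - 2*g + 1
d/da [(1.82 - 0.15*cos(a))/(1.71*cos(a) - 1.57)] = 2.8767*sin(a)/(1.71*cos(a) - 1.57)^2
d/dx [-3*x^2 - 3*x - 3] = -6*x - 3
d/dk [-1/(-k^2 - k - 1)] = (-2*k - 1)/(k^2 + k + 1)^2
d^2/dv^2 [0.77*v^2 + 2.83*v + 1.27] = 1.54000000000000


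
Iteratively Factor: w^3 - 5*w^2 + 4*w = (w)*(w^2 - 5*w + 4) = w*(w - 1)*(w - 4)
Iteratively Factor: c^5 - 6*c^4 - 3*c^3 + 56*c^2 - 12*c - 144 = (c + 2)*(c^4 - 8*c^3 + 13*c^2 + 30*c - 72) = (c + 2)^2*(c^3 - 10*c^2 + 33*c - 36) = (c - 3)*(c + 2)^2*(c^2 - 7*c + 12) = (c - 3)^2*(c + 2)^2*(c - 4)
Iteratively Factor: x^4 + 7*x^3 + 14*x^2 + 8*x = (x + 1)*(x^3 + 6*x^2 + 8*x) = x*(x + 1)*(x^2 + 6*x + 8) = x*(x + 1)*(x + 2)*(x + 4)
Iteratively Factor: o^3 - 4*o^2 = (o)*(o^2 - 4*o) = o*(o - 4)*(o)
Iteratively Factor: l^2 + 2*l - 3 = (l - 1)*(l + 3)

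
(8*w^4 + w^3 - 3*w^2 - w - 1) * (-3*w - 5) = -24*w^5 - 43*w^4 + 4*w^3 + 18*w^2 + 8*w + 5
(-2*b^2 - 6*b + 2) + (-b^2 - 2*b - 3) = -3*b^2 - 8*b - 1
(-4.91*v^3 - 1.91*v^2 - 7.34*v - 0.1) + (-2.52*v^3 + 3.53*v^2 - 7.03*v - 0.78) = -7.43*v^3 + 1.62*v^2 - 14.37*v - 0.88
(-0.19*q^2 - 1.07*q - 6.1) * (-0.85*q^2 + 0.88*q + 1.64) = 0.1615*q^4 + 0.7423*q^3 + 3.9318*q^2 - 7.1228*q - 10.004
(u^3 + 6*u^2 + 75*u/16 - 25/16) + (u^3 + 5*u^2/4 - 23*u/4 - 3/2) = 2*u^3 + 29*u^2/4 - 17*u/16 - 49/16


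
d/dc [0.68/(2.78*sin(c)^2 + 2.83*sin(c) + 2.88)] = -(3.7808*sin(c) + 1.9244)*cos(c)/(2.78*sin(c)^2 + 2.83*sin(c) + 2.88)^2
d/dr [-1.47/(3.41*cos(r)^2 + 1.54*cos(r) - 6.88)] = -(10.0254*cos(r) + 2.2638)*sin(r)/(3.41*cos(r)^2 + 1.54*cos(r) - 6.88)^2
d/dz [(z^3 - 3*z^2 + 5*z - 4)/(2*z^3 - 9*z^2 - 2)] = (-3*z^4 - 20*z^3 + 63*z^2 - 60*z - 10)/(4*z^6 - 36*z^5 + 81*z^4 - 8*z^3 + 36*z^2 + 4)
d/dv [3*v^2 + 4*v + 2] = 6*v + 4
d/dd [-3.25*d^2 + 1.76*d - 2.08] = 1.76 - 6.5*d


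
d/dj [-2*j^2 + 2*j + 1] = 2 - 4*j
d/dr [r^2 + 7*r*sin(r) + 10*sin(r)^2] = 7*r*cos(r) + 2*r + 7*sin(r) + 10*sin(2*r)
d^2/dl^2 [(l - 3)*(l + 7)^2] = 6*l + 22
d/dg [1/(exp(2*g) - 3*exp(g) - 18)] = (3 - 2*exp(g))*exp(g)/(-exp(2*g) + 3*exp(g) + 18)^2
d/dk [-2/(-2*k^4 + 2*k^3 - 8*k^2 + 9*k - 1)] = 2*(-8*k^3 + 6*k^2 - 16*k + 9)/(2*k^4 - 2*k^3 + 8*k^2 - 9*k + 1)^2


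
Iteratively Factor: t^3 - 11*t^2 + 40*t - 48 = (t - 4)*(t^2 - 7*t + 12) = (t - 4)^2*(t - 3)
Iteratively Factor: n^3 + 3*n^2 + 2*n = (n)*(n^2 + 3*n + 2) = n*(n + 2)*(n + 1)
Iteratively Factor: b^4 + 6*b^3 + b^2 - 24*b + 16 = (b - 1)*(b^3 + 7*b^2 + 8*b - 16) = (b - 1)*(b + 4)*(b^2 + 3*b - 4) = (b - 1)^2*(b + 4)*(b + 4)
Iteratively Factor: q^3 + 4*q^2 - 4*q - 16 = (q - 2)*(q^2 + 6*q + 8) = (q - 2)*(q + 2)*(q + 4)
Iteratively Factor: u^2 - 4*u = (u)*(u - 4)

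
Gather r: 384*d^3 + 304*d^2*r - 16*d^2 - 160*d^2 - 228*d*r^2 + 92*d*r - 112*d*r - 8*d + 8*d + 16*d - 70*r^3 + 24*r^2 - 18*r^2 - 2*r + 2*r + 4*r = 384*d^3 - 176*d^2 + 16*d - 70*r^3 + r^2*(6 - 228*d) + r*(304*d^2 - 20*d + 4)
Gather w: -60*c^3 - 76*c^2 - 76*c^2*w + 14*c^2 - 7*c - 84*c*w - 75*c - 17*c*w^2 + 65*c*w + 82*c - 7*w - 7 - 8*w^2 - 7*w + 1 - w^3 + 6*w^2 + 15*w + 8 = -60*c^3 - 62*c^2 - w^3 + w^2*(-17*c - 2) + w*(-76*c^2 - 19*c + 1) + 2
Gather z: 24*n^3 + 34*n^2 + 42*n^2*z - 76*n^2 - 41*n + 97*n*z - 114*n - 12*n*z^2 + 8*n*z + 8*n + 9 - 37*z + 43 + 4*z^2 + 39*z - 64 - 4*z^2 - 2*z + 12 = 24*n^3 - 42*n^2 - 12*n*z^2 - 147*n + z*(42*n^2 + 105*n)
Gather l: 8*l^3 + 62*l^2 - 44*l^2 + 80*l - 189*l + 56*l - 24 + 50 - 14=8*l^3 + 18*l^2 - 53*l + 12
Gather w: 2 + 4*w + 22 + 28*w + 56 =32*w + 80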